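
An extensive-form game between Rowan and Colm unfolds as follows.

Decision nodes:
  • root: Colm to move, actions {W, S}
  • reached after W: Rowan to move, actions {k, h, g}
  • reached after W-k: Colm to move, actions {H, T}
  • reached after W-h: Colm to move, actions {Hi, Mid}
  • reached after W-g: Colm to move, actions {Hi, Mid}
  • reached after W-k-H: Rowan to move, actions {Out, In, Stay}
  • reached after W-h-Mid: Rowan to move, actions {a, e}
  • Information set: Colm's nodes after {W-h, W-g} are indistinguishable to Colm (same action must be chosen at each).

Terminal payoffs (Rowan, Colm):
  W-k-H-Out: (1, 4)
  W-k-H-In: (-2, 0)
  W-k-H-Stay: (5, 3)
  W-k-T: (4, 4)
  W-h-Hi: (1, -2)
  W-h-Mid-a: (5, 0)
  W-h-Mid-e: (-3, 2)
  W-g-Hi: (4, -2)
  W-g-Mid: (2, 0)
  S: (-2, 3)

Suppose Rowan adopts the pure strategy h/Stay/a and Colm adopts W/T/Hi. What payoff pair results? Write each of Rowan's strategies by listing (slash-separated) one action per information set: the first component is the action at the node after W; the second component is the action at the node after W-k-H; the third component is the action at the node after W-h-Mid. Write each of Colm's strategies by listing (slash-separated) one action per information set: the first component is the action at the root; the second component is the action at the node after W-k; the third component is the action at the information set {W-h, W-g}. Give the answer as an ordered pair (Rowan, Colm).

(1, -2)

Trace the play path from the root:
  Colm plays W
  Rowan plays h at [W]
  Colm plays Hi at [W-h]
→ terminal payoff (1, -2).
(Rowan's choice at the node after W-k-H is never reached on this path, so it doesn't affect the outcome.)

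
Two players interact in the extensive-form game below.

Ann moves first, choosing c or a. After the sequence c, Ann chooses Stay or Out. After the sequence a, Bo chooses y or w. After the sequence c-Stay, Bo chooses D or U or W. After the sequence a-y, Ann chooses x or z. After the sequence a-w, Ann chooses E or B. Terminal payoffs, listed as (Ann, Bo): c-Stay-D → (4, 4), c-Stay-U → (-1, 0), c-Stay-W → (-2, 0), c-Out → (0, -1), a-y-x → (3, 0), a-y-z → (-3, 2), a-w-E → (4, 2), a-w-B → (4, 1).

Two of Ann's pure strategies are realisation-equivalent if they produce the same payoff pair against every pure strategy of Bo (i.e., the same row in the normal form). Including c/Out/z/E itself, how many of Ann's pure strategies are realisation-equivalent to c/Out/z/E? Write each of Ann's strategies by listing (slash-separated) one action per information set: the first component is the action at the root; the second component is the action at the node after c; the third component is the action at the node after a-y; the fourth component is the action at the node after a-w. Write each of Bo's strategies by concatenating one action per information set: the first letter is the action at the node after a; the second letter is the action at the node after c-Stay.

4

Row for c/Out/z/E (columns yD, yU, yW, wD, wU, wW): (0,-1) (0,-1) (0,-1) (0,-1) (0,-1) (0,-1).
Under c/Out/z/E, Ann's choice at the node after a-y and at the node after a-w can never be reached regardless of what Bo does, so varying those choices leaves every outcome unchanged.
Holding the reachable choices fixed and varying the unreachable ones freely already gives 2 × 2 = 4 equivalent strategies.
No other strategy reproduces this row, so those 4 are the full class: c/Out/x/E, c/Out/x/B, c/Out/z/E, c/Out/z/B.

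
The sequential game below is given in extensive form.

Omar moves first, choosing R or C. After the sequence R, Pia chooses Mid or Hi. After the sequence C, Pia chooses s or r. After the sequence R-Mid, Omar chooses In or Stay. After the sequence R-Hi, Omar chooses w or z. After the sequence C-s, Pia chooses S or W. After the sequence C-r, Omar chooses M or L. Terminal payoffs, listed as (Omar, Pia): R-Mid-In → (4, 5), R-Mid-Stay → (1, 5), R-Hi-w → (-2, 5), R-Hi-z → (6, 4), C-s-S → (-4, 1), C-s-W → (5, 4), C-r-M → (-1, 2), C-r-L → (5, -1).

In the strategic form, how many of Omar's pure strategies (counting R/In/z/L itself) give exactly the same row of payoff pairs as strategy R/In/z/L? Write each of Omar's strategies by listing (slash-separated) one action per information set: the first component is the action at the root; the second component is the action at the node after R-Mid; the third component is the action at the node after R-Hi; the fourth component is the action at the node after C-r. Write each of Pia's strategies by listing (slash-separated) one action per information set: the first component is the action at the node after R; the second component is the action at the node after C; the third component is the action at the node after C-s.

2

Row for R/In/z/L (columns Mid/s/S, Mid/s/W, Mid/r/S, Mid/r/W, Hi/s/S, Hi/s/W, Hi/r/S, Hi/r/W): (4,5) (4,5) (4,5) (4,5) (6,4) (6,4) (6,4) (6,4).
Under R/In/z/L, Omar's choice at the node after C-r can never be reached regardless of what Pia does, so varying those choices leaves every outcome unchanged.
Holding the reachable choices fixed and varying the unreachable one freely already gives 2 equivalent strategies.
No other strategy reproduces this row, so those 2 are the full class: R/In/z/M, R/In/z/L.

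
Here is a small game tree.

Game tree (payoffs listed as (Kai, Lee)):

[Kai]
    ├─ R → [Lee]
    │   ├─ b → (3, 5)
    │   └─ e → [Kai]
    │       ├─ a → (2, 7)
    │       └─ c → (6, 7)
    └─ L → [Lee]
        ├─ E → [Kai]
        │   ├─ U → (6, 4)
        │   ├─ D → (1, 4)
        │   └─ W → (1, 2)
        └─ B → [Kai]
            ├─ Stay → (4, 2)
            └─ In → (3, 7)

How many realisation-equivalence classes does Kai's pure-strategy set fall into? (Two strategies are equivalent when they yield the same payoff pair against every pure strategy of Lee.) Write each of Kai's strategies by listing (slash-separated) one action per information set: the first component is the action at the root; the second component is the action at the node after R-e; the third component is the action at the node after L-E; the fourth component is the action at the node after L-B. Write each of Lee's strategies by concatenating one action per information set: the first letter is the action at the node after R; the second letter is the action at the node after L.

8

Kai has 24 pure strategies: R/a/U/Stay, R/a/U/In, R/a/D/Stay, R/a/D/In, R/a/W/Stay, R/a/W/In, R/c/U/Stay, R/c/U/In, R/c/D/Stay, R/c/D/In, R/c/W/Stay, R/c/W/In, L/a/U/Stay, L/a/U/In, L/a/D/Stay, L/a/D/In, L/a/W/Stay, L/a/W/In, L/c/U/Stay, L/c/U/In, L/c/D/Stay, L/c/D/In, L/c/W/Stay, L/c/W/In. Columns: bE, bB, eE, eB.
{R/a/U/Stay, R/a/U/In, R/a/D/Stay, R/a/D/In, R/a/W/Stay, R/a/W/In} → row (3,5) (3,5) (2,7) (2,7)
{R/c/U/Stay, R/c/U/In, R/c/D/Stay, R/c/D/In, R/c/W/Stay, R/c/W/In} → row (3,5) (3,5) (6,7) (6,7)
{L/a/U/Stay, L/c/U/Stay} → row (6,4) (4,2) (6,4) (4,2)
{L/a/U/In, L/c/U/In} → row (6,4) (3,7) (6,4) (3,7)
{L/a/D/Stay, L/c/D/Stay} → row (1,4) (4,2) (1,4) (4,2)
{L/a/D/In, L/c/D/In} → row (1,4) (3,7) (1,4) (3,7)
{L/a/W/Stay, L/c/W/Stay} → row (1,2) (4,2) (1,2) (4,2)
{L/a/W/In, L/c/W/In} → row (1,2) (3,7) (1,2) (3,7)
That's 8 distinct rows out of 24 strategies.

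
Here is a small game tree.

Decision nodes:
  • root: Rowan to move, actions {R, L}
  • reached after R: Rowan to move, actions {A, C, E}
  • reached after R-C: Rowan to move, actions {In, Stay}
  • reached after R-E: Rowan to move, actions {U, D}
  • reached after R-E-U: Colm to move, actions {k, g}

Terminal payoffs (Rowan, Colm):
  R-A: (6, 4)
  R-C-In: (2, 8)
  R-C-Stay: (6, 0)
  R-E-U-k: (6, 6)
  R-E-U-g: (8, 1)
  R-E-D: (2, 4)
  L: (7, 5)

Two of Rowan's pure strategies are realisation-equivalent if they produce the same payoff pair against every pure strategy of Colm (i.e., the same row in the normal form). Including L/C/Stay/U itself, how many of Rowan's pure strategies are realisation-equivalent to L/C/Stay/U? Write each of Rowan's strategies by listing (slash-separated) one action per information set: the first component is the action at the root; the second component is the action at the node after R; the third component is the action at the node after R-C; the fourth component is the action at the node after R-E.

12

Row for L/C/Stay/U (columns k, g): (7,5) (7,5).
Under L/C/Stay/U, Rowan's choice at the node after R and at the node after R-C and at the node after R-E can never be reached regardless of what Colm does, so varying those choices leaves every outcome unchanged.
Holding the reachable choices fixed and varying the unreachable ones freely already gives 3 × 2 × 2 = 12 equivalent strategies.
No other strategy reproduces this row, so those 12 are the full class: L/A/In/U, L/A/In/D, L/A/Stay/U, L/A/Stay/D, L/C/In/U, L/C/In/D, L/C/Stay/U, L/C/Stay/D, L/E/In/U, L/E/In/D, L/E/Stay/U, L/E/Stay/D.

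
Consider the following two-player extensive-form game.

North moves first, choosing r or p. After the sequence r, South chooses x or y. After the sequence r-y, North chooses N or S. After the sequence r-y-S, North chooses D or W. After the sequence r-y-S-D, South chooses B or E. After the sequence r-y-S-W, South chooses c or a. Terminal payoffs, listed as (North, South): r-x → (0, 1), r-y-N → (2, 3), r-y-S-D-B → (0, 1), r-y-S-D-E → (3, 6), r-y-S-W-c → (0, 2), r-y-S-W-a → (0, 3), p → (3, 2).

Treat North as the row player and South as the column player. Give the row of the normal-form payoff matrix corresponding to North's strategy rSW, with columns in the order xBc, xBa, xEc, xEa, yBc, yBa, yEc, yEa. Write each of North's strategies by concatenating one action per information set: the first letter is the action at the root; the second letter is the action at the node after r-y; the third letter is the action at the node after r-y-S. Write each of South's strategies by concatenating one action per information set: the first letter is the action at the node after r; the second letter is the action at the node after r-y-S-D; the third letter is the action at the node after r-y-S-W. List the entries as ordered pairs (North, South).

(0,1) (0,1) (0,1) (0,1) (0,2) (0,3) (0,2) (0,3)

vs xBc: North plays r → South plays x at [r] → (0, 1)
vs xBa: North plays r → South plays x at [r] → (0, 1)
vs xEc: North plays r → South plays x at [r] → (0, 1)
vs xEa: North plays r → South plays x at [r] → (0, 1)
vs yBc: North plays r → South plays y at [r] → North plays S at [r-y] → North plays W at [r-y-S] → South plays c at [r-y-S-W] → (0, 2)
vs yBa: North plays r → South plays y at [r] → North plays S at [r-y] → North plays W at [r-y-S] → South plays a at [r-y-S-W] → (0, 3)
vs yEc: North plays r → South plays y at [r] → North plays S at [r-y] → North plays W at [r-y-S] → South plays c at [r-y-S-W] → (0, 2)
vs yEa: North plays r → South plays y at [r] → North plays S at [r-y] → North plays W at [r-y-S] → South plays a at [r-y-S-W] → (0, 3)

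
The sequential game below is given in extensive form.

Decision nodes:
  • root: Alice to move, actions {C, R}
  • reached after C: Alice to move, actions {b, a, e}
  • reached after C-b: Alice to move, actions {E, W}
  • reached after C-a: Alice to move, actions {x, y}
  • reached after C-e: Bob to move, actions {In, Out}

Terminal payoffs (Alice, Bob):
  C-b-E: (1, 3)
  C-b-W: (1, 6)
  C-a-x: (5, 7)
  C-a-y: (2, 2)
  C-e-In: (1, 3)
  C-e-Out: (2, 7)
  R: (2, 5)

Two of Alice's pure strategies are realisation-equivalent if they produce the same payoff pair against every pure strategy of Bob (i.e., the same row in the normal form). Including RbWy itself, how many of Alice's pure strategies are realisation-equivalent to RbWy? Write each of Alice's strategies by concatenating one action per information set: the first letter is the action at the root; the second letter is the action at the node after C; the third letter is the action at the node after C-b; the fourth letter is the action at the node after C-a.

Row for RbWy (columns In, Out): (2,5) (2,5).
Under RbWy, Alice's choice at the node after C and at the node after C-b and at the node after C-a can never be reached regardless of what Bob does, so varying those choices leaves every outcome unchanged.
Holding the reachable choices fixed and varying the unreachable ones freely already gives 3 × 2 × 2 = 12 equivalent strategies.
No other strategy reproduces this row, so those 12 are the full class: RbEx, RbEy, RbWx, RbWy, RaEx, RaEy, RaWx, RaWy, ReEx, ReEy, ReWx, ReWy.

12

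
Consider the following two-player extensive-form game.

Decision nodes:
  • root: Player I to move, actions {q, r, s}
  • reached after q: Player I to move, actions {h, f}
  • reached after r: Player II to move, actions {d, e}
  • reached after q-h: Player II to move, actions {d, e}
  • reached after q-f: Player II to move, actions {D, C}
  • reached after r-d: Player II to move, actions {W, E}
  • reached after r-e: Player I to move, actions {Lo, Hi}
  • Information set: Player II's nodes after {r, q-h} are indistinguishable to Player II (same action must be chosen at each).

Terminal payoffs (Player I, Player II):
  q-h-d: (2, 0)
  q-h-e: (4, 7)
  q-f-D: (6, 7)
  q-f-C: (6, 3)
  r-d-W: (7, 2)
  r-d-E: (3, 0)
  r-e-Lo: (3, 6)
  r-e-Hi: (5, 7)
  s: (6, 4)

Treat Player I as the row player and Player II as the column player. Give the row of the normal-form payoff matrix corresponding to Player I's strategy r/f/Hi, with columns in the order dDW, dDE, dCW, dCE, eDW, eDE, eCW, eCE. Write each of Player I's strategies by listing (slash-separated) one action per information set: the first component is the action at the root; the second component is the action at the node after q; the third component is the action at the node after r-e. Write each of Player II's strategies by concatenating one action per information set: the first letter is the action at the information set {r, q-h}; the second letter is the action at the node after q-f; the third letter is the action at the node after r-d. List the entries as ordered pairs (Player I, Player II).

(7,2) (3,0) (7,2) (3,0) (5,7) (5,7) (5,7) (5,7)

vs dDW: Player I plays r → Player II plays d at [r] → Player II plays W at [r-d] → (7, 2)
vs dDE: Player I plays r → Player II plays d at [r] → Player II plays E at [r-d] → (3, 0)
vs dCW: Player I plays r → Player II plays d at [r] → Player II plays W at [r-d] → (7, 2)
vs dCE: Player I plays r → Player II plays d at [r] → Player II plays E at [r-d] → (3, 0)
vs eDW: Player I plays r → Player II plays e at [r] → Player I plays Hi at [r-e] → (5, 7)
vs eDE: Player I plays r → Player II plays e at [r] → Player I plays Hi at [r-e] → (5, 7)
vs eCW: Player I plays r → Player II plays e at [r] → Player I plays Hi at [r-e] → (5, 7)
vs eCE: Player I plays r → Player II plays e at [r] → Player I plays Hi at [r-e] → (5, 7)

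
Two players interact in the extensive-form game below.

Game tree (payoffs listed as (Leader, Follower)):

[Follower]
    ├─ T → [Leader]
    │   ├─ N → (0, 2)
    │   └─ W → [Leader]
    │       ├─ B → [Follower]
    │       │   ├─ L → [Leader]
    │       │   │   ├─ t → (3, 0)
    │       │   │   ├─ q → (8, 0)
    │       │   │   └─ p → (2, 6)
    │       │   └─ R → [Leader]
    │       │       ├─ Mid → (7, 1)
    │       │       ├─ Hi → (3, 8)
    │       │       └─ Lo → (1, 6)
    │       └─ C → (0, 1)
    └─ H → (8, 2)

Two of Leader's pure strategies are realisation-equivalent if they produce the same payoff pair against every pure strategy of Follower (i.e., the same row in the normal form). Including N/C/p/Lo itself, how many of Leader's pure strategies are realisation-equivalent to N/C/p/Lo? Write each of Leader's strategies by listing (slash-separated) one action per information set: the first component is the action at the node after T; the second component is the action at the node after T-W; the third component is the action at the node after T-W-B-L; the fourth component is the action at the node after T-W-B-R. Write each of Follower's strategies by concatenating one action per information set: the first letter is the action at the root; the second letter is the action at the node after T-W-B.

18

Row for N/C/p/Lo (columns TL, TR, HL, HR): (0,2) (0,2) (8,2) (8,2).
Under N/C/p/Lo, Leader's choice at the node after T-W and at the node after T-W-B-L and at the node after T-W-B-R can never be reached regardless of what Follower does, so varying those choices leaves every outcome unchanged.
Holding the reachable choices fixed and varying the unreachable ones freely already gives 2 × 3 × 3 = 18 equivalent strategies.
No other strategy reproduces this row, so those 18 are the full class: N/B/t/Mid, N/B/t/Hi, N/B/t/Lo, N/B/q/Mid, N/B/q/Hi, N/B/q/Lo, N/B/p/Mid, N/B/p/Hi, N/B/p/Lo, N/C/t/Mid, N/C/t/Hi, N/C/t/Lo, N/C/q/Mid, N/C/q/Hi, N/C/q/Lo, N/C/p/Mid, N/C/p/Hi, N/C/p/Lo.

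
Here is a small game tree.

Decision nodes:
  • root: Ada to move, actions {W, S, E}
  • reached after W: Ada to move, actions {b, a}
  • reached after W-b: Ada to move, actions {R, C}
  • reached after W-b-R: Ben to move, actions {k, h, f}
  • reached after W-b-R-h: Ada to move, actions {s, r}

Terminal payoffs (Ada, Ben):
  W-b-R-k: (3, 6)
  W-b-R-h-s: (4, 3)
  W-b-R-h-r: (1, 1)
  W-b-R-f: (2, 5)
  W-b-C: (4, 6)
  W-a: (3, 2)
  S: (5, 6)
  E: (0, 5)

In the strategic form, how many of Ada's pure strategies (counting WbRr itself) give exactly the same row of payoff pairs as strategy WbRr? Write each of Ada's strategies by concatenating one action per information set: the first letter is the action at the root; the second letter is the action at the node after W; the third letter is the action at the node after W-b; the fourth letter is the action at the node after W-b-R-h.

Row for WbRr (columns k, h, f): (3,6) (1,1) (2,5).
Every one of Ada's information sets is on the play path for some reply by Ben when Ada follows WbRr.
Changing the action at any of them therefore changes at least one column, so only WbRr itself gives this row.

1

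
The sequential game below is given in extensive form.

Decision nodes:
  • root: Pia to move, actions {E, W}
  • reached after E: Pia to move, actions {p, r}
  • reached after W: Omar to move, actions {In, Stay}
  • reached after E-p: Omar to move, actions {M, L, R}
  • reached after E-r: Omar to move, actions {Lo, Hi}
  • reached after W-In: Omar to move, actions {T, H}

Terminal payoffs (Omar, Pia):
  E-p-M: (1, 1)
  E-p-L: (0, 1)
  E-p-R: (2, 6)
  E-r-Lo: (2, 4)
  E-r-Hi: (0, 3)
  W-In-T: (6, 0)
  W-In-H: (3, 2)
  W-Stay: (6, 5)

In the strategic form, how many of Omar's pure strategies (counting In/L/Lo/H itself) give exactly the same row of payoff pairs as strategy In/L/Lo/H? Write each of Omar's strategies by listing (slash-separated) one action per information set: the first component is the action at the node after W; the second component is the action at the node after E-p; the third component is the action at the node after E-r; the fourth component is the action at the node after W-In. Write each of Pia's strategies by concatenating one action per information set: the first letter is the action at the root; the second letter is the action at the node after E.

Row for In/L/Lo/H (columns Ep, Er, Wp, Wr): (0,1) (2,4) (3,2) (3,2).
Every one of Omar's information sets is on the play path for some reply by Pia when Omar follows In/L/Lo/H.
Changing the action at any of them therefore changes at least one column, so only In/L/Lo/H itself gives this row.

1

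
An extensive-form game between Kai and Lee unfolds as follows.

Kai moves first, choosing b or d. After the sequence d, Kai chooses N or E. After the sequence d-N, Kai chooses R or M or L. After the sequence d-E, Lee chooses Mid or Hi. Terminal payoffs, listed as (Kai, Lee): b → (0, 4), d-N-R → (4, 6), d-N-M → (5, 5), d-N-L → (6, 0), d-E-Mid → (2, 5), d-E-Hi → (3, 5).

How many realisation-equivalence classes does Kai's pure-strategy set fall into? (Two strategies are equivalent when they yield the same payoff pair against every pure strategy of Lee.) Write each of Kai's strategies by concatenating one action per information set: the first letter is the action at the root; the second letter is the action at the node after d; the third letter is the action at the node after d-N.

Kai has 12 pure strategies: bNR, bNM, bNL, bER, bEM, bEL, dNR, dNM, dNL, dER, dEM, dEL. Columns: Mid, Hi.
{bNR, bNM, bNL, bER, bEM, bEL} → row (0,4) (0,4)
{dNR} → row (4,6) (4,6)
{dNM} → row (5,5) (5,5)
{dNL} → row (6,0) (6,0)
{dER, dEM, dEL} → row (2,5) (3,5)
That's 5 distinct rows out of 12 strategies.

5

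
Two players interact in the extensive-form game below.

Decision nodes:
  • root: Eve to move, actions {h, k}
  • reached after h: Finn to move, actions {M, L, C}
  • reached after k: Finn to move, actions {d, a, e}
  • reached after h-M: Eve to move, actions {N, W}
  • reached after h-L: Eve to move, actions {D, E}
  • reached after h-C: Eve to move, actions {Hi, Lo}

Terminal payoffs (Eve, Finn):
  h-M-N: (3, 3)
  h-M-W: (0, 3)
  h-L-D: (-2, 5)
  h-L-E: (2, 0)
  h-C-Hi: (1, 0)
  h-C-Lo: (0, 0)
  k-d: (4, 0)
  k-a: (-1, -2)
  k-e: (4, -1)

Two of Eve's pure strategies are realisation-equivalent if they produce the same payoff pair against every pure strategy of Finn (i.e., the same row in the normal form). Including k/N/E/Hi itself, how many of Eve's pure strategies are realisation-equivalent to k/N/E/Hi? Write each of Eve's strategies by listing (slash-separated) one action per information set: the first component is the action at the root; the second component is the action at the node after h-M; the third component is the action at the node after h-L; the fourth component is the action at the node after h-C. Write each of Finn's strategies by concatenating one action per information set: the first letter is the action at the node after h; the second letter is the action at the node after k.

Row for k/N/E/Hi (columns Md, Ma, Me, Ld, La, Le, Cd, Ca, Ce): (4,0) (-1,-2) (4,-1) (4,0) (-1,-2) (4,-1) (4,0) (-1,-2) (4,-1).
Under k/N/E/Hi, Eve's choice at the node after h-M and at the node after h-L and at the node after h-C can never be reached regardless of what Finn does, so varying those choices leaves every outcome unchanged.
Holding the reachable choices fixed and varying the unreachable ones freely already gives 2 × 2 × 2 = 8 equivalent strategies.
No other strategy reproduces this row, so those 8 are the full class: k/N/D/Hi, k/N/D/Lo, k/N/E/Hi, k/N/E/Lo, k/W/D/Hi, k/W/D/Lo, k/W/E/Hi, k/W/E/Lo.

8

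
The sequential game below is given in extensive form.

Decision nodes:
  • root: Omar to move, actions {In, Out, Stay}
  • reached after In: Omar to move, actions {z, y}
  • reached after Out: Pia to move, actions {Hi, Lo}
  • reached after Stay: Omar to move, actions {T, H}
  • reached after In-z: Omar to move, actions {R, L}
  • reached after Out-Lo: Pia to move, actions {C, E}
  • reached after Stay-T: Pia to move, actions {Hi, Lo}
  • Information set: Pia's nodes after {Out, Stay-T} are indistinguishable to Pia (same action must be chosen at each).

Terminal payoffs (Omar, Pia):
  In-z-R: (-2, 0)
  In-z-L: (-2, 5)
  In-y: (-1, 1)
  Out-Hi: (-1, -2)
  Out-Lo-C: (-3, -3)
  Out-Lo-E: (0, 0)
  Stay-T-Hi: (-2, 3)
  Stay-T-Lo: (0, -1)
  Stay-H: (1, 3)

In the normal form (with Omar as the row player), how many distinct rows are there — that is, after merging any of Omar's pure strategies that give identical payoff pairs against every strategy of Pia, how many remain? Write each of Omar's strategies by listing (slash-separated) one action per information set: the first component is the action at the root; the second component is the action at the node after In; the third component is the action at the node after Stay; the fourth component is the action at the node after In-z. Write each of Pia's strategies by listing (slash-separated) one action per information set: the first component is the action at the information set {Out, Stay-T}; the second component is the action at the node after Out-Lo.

6

Omar has 24 pure strategies: In/z/T/R, In/z/T/L, In/z/H/R, In/z/H/L, In/y/T/R, In/y/T/L, In/y/H/R, In/y/H/L, Out/z/T/R, Out/z/T/L, Out/z/H/R, Out/z/H/L, Out/y/T/R, Out/y/T/L, Out/y/H/R, Out/y/H/L, Stay/z/T/R, Stay/z/T/L, Stay/z/H/R, Stay/z/H/L, Stay/y/T/R, Stay/y/T/L, Stay/y/H/R, Stay/y/H/L. Columns: Hi/C, Hi/E, Lo/C, Lo/E.
{In/z/T/R, In/z/H/R} → row (-2,0) (-2,0) (-2,0) (-2,0)
{In/z/T/L, In/z/H/L} → row (-2,5) (-2,5) (-2,5) (-2,5)
{In/y/T/R, In/y/T/L, In/y/H/R, In/y/H/L} → row (-1,1) (-1,1) (-1,1) (-1,1)
{Out/z/T/R, Out/z/T/L, Out/z/H/R, Out/z/H/L, Out/y/T/R, Out/y/T/L, Out/y/H/R, Out/y/H/L} → row (-1,-2) (-1,-2) (-3,-3) (0,0)
{Stay/z/T/R, Stay/z/T/L, Stay/y/T/R, Stay/y/T/L} → row (-2,3) (-2,3) (0,-1) (0,-1)
{Stay/z/H/R, Stay/z/H/L, Stay/y/H/R, Stay/y/H/L} → row (1,3) (1,3) (1,3) (1,3)
That's 6 distinct rows out of 24 strategies.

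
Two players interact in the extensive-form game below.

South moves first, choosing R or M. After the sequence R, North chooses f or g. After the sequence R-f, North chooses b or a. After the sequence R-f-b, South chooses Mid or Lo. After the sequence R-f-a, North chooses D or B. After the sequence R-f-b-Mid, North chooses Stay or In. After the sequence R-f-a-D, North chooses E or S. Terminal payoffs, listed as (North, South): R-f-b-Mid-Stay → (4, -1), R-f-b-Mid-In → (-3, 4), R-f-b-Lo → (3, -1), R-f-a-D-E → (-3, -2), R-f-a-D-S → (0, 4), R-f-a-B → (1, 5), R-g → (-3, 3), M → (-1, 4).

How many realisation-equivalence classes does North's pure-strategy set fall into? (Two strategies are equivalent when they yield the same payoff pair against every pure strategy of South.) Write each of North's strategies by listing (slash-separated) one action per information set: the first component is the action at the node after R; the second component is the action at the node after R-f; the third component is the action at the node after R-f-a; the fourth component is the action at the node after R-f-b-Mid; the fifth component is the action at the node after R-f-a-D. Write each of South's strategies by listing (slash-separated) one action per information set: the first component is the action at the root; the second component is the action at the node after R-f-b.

6

North has 32 pure strategies: f/b/D/Stay/E, f/b/D/Stay/S, f/b/D/In/E, f/b/D/In/S, f/b/B/Stay/E, f/b/B/Stay/S, f/b/B/In/E, f/b/B/In/S, f/a/D/Stay/E, f/a/D/Stay/S, f/a/D/In/E, f/a/D/In/S, f/a/B/Stay/E, f/a/B/Stay/S, f/a/B/In/E, f/a/B/In/S, g/b/D/Stay/E, g/b/D/Stay/S, g/b/D/In/E, g/b/D/In/S, g/b/B/Stay/E, g/b/B/Stay/S, g/b/B/In/E, g/b/B/In/S, g/a/D/Stay/E, g/a/D/Stay/S, g/a/D/In/E, g/a/D/In/S, g/a/B/Stay/E, g/a/B/Stay/S, g/a/B/In/E, g/a/B/In/S. Columns: R/Mid, R/Lo, M/Mid, M/Lo.
{f/b/D/Stay/E, f/b/D/Stay/S, f/b/B/Stay/E, f/b/B/Stay/S} → row (4,-1) (3,-1) (-1,4) (-1,4)
{f/b/D/In/E, f/b/D/In/S, f/b/B/In/E, f/b/B/In/S} → row (-3,4) (3,-1) (-1,4) (-1,4)
{f/a/D/Stay/E, f/a/D/In/E} → row (-3,-2) (-3,-2) (-1,4) (-1,4)
{f/a/D/Stay/S, f/a/D/In/S} → row (0,4) (0,4) (-1,4) (-1,4)
{f/a/B/Stay/E, f/a/B/Stay/S, f/a/B/In/E, f/a/B/In/S} → row (1,5) (1,5) (-1,4) (-1,4)
{g/b/D/Stay/E, g/b/D/Stay/S, g/b/D/In/E, g/b/D/In/S, g/b/B/Stay/E, g/b/B/Stay/S, g/b/B/In/E, g/b/B/In/S, g/a/D/Stay/E, g/a/D/Stay/S, g/a/D/In/E, g/a/D/In/S, g/a/B/Stay/E, g/a/B/Stay/S, g/a/B/In/E, g/a/B/In/S} → row (-3,3) (-3,3) (-1,4) (-1,4)
That's 6 distinct rows out of 32 strategies.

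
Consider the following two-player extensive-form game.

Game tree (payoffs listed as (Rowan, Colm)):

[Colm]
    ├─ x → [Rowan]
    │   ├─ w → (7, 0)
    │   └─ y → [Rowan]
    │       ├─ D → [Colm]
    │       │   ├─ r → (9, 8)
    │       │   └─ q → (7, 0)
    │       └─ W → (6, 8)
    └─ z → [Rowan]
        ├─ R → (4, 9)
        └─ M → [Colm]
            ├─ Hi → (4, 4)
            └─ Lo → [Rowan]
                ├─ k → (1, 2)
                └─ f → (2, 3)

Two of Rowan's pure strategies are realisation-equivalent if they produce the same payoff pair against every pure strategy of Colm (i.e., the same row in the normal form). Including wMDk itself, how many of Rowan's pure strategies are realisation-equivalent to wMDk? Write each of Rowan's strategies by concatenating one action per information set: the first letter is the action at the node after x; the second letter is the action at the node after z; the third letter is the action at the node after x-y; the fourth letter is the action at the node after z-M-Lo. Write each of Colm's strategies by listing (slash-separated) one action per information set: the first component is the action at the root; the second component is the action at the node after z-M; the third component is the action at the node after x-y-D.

Row for wMDk (columns x/Hi/r, x/Hi/q, x/Lo/r, x/Lo/q, z/Hi/r, z/Hi/q, z/Lo/r, z/Lo/q): (7,0) (7,0) (7,0) (7,0) (4,4) (4,4) (1,2) (1,2).
Under wMDk, Rowan's choice at the node after x-y can never be reached regardless of what Colm does, so varying those choices leaves every outcome unchanged.
Holding the reachable choices fixed and varying the unreachable one freely already gives 2 equivalent strategies.
No other strategy reproduces this row, so those 2 are the full class: wMDk, wMWk.

2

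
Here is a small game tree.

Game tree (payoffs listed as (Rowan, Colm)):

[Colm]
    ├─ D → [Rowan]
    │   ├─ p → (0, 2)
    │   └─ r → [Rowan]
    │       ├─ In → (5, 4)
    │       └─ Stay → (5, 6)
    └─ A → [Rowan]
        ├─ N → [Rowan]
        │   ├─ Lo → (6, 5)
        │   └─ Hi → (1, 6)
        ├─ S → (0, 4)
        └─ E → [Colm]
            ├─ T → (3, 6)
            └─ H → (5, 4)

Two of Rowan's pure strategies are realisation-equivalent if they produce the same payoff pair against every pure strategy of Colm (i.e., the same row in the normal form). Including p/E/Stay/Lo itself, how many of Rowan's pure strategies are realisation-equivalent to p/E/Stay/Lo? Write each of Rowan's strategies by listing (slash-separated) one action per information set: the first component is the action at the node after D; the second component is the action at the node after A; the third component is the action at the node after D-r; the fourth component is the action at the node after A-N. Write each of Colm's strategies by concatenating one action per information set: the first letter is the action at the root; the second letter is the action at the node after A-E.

4

Row for p/E/Stay/Lo (columns DT, DH, AT, AH): (0,2) (0,2) (3,6) (5,4).
Under p/E/Stay/Lo, Rowan's choice at the node after D-r and at the node after A-N can never be reached regardless of what Colm does, so varying those choices leaves every outcome unchanged.
Holding the reachable choices fixed and varying the unreachable ones freely already gives 2 × 2 = 4 equivalent strategies.
No other strategy reproduces this row, so those 4 are the full class: p/E/In/Lo, p/E/In/Hi, p/E/Stay/Lo, p/E/Stay/Hi.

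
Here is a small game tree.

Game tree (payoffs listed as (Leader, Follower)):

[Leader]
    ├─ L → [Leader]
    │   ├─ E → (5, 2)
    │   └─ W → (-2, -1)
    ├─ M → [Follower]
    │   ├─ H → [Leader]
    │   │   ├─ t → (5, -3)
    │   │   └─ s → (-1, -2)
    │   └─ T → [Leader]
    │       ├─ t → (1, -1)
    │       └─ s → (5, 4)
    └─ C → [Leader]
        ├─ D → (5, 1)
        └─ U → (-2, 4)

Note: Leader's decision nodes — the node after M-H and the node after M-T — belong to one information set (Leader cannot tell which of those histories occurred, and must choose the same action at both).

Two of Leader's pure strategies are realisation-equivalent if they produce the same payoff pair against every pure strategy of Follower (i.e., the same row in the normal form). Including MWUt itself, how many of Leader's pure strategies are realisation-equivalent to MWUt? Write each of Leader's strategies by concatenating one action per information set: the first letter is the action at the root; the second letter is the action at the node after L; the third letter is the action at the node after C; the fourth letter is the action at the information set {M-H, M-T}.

4

Row for MWUt (columns H, T): (5,-3) (1,-1).
Under MWUt, Leader's choice at the node after L and at the node after C can never be reached regardless of what Follower does, so varying those choices leaves every outcome unchanged.
Holding the reachable choices fixed and varying the unreachable ones freely already gives 2 × 2 = 4 equivalent strategies.
No other strategy reproduces this row, so those 4 are the full class: MEDt, MEUt, MWDt, MWUt.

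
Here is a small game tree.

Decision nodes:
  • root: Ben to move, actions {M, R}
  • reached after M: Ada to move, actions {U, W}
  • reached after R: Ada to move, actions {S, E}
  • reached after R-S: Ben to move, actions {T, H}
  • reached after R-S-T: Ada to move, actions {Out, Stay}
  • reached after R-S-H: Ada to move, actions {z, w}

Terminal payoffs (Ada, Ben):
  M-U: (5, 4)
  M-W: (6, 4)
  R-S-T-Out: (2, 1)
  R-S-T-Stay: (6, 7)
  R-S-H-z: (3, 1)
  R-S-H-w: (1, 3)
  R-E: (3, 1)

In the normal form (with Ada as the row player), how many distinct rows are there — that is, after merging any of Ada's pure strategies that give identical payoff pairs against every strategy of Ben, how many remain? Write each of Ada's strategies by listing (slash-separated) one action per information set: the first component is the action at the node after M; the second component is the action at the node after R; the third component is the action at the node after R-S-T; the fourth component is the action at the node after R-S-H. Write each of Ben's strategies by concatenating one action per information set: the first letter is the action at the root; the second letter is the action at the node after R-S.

Ada has 16 pure strategies: U/S/Out/z, U/S/Out/w, U/S/Stay/z, U/S/Stay/w, U/E/Out/z, U/E/Out/w, U/E/Stay/z, U/E/Stay/w, W/S/Out/z, W/S/Out/w, W/S/Stay/z, W/S/Stay/w, W/E/Out/z, W/E/Out/w, W/E/Stay/z, W/E/Stay/w. Columns: MT, MH, RT, RH.
{U/S/Out/z} → row (5,4) (5,4) (2,1) (3,1)
{U/S/Out/w} → row (5,4) (5,4) (2,1) (1,3)
{U/S/Stay/z} → row (5,4) (5,4) (6,7) (3,1)
{U/S/Stay/w} → row (5,4) (5,4) (6,7) (1,3)
{U/E/Out/z, U/E/Out/w, U/E/Stay/z, U/E/Stay/w} → row (5,4) (5,4) (3,1) (3,1)
{W/S/Out/z} → row (6,4) (6,4) (2,1) (3,1)
{W/S/Out/w} → row (6,4) (6,4) (2,1) (1,3)
{W/S/Stay/z} → row (6,4) (6,4) (6,7) (3,1)
{W/S/Stay/w} → row (6,4) (6,4) (6,7) (1,3)
{W/E/Out/z, W/E/Out/w, W/E/Stay/z, W/E/Stay/w} → row (6,4) (6,4) (3,1) (3,1)
That's 10 distinct rows out of 16 strategies.

10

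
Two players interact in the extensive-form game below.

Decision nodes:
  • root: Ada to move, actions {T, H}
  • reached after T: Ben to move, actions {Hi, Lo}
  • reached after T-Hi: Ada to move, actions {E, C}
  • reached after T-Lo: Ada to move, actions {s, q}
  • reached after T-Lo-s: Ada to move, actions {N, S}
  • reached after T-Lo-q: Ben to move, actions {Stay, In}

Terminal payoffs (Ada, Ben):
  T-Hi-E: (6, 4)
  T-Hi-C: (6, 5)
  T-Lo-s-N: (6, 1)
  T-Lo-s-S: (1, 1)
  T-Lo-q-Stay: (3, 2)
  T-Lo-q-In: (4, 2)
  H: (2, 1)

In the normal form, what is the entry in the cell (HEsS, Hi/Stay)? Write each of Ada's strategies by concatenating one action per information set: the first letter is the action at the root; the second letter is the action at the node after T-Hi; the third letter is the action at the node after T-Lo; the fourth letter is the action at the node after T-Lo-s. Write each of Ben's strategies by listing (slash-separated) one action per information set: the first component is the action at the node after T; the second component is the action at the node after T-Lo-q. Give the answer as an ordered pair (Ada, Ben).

Trace the play path from the root:
  Ada plays H
→ terminal payoff (2, 1).
(Ada's choice at the node after T-Hi is never reached on this path, so it doesn't affect the outcome.)

(2, 1)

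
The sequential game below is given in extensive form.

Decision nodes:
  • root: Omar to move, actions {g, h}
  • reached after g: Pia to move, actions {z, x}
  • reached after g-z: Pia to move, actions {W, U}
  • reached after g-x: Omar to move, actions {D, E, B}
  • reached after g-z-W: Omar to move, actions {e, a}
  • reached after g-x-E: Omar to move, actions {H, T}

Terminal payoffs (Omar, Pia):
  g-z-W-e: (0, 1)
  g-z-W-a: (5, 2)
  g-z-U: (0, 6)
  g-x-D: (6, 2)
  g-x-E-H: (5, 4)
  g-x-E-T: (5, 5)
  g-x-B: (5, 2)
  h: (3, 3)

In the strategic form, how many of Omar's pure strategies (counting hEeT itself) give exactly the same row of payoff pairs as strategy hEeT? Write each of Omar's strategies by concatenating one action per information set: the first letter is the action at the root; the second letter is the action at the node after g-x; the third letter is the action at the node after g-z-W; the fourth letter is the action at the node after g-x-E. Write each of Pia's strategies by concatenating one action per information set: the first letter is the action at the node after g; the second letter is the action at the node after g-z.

12

Row for hEeT (columns zW, zU, xW, xU): (3,3) (3,3) (3,3) (3,3).
Under hEeT, Omar's choice at the node after g-x and at the node after g-z-W and at the node after g-x-E can never be reached regardless of what Pia does, so varying those choices leaves every outcome unchanged.
Holding the reachable choices fixed and varying the unreachable ones freely already gives 3 × 2 × 2 = 12 equivalent strategies.
No other strategy reproduces this row, so those 12 are the full class: hDeH, hDeT, hDaH, hDaT, hEeH, hEeT, hEaH, hEaT, hBeH, hBeT, hBaH, hBaT.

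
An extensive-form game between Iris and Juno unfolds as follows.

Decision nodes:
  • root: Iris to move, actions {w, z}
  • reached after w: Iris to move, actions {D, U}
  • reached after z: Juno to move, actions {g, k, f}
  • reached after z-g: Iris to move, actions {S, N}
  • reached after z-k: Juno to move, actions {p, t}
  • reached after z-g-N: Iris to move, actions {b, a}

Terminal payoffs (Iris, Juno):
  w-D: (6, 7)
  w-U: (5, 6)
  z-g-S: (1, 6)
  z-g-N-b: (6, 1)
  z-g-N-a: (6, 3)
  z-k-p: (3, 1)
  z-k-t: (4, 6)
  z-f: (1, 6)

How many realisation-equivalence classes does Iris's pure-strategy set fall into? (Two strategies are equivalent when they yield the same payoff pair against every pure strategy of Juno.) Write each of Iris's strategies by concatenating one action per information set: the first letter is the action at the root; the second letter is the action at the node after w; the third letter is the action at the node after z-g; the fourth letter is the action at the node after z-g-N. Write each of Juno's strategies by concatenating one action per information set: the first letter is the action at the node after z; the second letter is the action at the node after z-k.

5

Iris has 16 pure strategies: wDSb, wDSa, wDNb, wDNa, wUSb, wUSa, wUNb, wUNa, zDSb, zDSa, zDNb, zDNa, zUSb, zUSa, zUNb, zUNa. Columns: gp, gt, kp, kt, fp, ft.
{wDSb, wDSa, wDNb, wDNa} → row (6,7) (6,7) (6,7) (6,7) (6,7) (6,7)
{wUSb, wUSa, wUNb, wUNa} → row (5,6) (5,6) (5,6) (5,6) (5,6) (5,6)
{zDSb, zDSa, zUSb, zUSa} → row (1,6) (1,6) (3,1) (4,6) (1,6) (1,6)
{zDNb, zUNb} → row (6,1) (6,1) (3,1) (4,6) (1,6) (1,6)
{zDNa, zUNa} → row (6,3) (6,3) (3,1) (4,6) (1,6) (1,6)
That's 5 distinct rows out of 16 strategies.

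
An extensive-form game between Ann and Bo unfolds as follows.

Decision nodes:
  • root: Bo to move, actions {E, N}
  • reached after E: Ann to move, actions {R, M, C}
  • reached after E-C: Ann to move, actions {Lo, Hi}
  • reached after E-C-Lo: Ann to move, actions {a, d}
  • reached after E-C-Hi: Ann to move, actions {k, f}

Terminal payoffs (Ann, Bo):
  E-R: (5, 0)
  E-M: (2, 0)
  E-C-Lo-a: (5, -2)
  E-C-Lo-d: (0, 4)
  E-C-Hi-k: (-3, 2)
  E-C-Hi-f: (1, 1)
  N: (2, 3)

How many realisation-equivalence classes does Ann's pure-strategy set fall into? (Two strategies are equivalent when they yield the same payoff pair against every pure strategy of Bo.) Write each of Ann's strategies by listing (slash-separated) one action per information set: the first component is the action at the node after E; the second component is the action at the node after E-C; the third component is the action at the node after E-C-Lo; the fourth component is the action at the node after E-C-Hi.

6

Ann has 24 pure strategies: R/Lo/a/k, R/Lo/a/f, R/Lo/d/k, R/Lo/d/f, R/Hi/a/k, R/Hi/a/f, R/Hi/d/k, R/Hi/d/f, M/Lo/a/k, M/Lo/a/f, M/Lo/d/k, M/Lo/d/f, M/Hi/a/k, M/Hi/a/f, M/Hi/d/k, M/Hi/d/f, C/Lo/a/k, C/Lo/a/f, C/Lo/d/k, C/Lo/d/f, C/Hi/a/k, C/Hi/a/f, C/Hi/d/k, C/Hi/d/f. Columns: E, N.
{R/Lo/a/k, R/Lo/a/f, R/Lo/d/k, R/Lo/d/f, R/Hi/a/k, R/Hi/a/f, R/Hi/d/k, R/Hi/d/f} → row (5,0) (2,3)
{M/Lo/a/k, M/Lo/a/f, M/Lo/d/k, M/Lo/d/f, M/Hi/a/k, M/Hi/a/f, M/Hi/d/k, M/Hi/d/f} → row (2,0) (2,3)
{C/Lo/a/k, C/Lo/a/f} → row (5,-2) (2,3)
{C/Lo/d/k, C/Lo/d/f} → row (0,4) (2,3)
{C/Hi/a/k, C/Hi/d/k} → row (-3,2) (2,3)
{C/Hi/a/f, C/Hi/d/f} → row (1,1) (2,3)
That's 6 distinct rows out of 24 strategies.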